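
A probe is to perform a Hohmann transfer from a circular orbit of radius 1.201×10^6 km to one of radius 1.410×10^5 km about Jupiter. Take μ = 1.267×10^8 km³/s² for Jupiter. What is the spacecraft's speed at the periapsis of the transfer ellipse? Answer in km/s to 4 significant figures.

v = 40.10 km/s

Transfer-ellipse semi-major axis a_t = (r₁ + r₂)/2 = (1.201×10^6 + 1.410×10^5)/2 = 6.710×10^5 km.
The periapsis of the transfer ellipse is at r = 1.410×10^5 km.
Applying v² = μ(2/r − 1/a_t): v = 40.10 km/s.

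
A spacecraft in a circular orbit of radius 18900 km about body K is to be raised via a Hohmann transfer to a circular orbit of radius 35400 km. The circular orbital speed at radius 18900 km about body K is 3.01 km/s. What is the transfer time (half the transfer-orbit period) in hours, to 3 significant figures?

From the circular-orbit relation v² = μ/r at r = 18900 km: μ = v²r = (3.01)² × 18900 = 1.71236×10^5 km³/s².
Transfer-ellipse semi-major axis a_t = (r₁ + r₂)/2 = (18900 + 35400)/2 = 27150 km.
Transfer time t = π√(a_t³/μ) = π√((27150)³ / 1.71236×10^5) = 33960 s.
Converting: 33960 s ÷ 3600 s/hour = 9.43 hours.

t = 9.43 hours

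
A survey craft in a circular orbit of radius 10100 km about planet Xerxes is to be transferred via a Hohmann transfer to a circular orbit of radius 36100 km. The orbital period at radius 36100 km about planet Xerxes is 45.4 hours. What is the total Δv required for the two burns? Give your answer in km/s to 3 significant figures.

Δv = 1.13 km/s

From Kepler's third law T² = 4π²r³/μ at r = 36100 km, T = 45.4 hours = 45.4 × 3600 s = 1.6344×10^5 s: μ = 4π²r³/T² = 69528.8 km³/s².
The Hohmann ellipse has a_t = (r₁ + r₂)/2 = 23100 km.
At r₁ the circular-orbit speed is v₁ = √(μ/r₁) = 2.62375 km/s.
Transfer-orbit speed at r₁ (vis-viva): v_p = √[μ(2/r₁ − 1/a_t)] = 3.27997 km/s.
First burn Δv₁ = |v_p − v₁| = 0.6562 km/s.
Circular speed at r₂: v₂ = √(μ/r₂) = 1.3878 km/s.
Transfer-orbit speed at r₂: v_a = √[μ(2/r₂ − 1/a_t)] = 0.91766 km/s.
Second burn Δv₂ = |v₂ − v_a| = 0.4701 km/s.
Δv = Δv₁ + Δv₂ = 0.6562 + 0.4701 = 1.126 km/s.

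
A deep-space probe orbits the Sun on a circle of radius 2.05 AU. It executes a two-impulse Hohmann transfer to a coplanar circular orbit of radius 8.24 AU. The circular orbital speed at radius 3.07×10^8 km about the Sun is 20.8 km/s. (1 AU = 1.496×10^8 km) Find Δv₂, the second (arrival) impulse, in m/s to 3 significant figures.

From the circular-orbit relation v² = μ/r at r = 3.07×10^8 km: μ = v²r = (20.8)² × 3.07×10^8 = 1.32820×10^11 km³/s².
In km: r₁ = 2.05 × 1.496×10^8 = 3.0668×10^8 km; r₂ = 8.24 × 1.496×10^8 = 1.232704×10^9 km.
Transfer-ellipse semi-major axis a_t = (r₁ + r₂)/2 = (3.0668×10^8 + 1.232704×10^9)/2 = 7.69692×10^8 km.
On the circular orbit at r = 1.232704×10^9 km, v_c = √(μ/r) = 10.38 km/s.
Vis-viva on the transfer ellipse at r = 1.232704×10^9 km gives v_t = √[μ(2/r − 1/a_t)] = 6.552 km/s.
Δv₂ = |v_t − v_c| = |6.552 − 10.38| = 3.828 km/s.

Δv₂ = 3830 m/s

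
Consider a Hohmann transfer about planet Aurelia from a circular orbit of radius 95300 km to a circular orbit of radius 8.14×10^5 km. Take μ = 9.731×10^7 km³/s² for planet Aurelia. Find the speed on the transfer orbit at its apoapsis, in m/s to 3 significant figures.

v = 5010 m/s

Semi-major axis of the transfer orbit: a_t = (95300 + 8.140×10^5)/2 = 4.5465×10^5 km.
At apoapsis, r = 8.140×10^5 km.
From the vis-viva equation, v = √[μ(2/r − 1/a_t)] = 5.006 km/s.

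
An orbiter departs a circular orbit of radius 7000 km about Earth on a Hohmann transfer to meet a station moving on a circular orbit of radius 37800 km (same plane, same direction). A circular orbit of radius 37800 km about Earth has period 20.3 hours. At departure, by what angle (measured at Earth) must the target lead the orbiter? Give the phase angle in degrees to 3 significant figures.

From Kepler's third law T² = 4π²r³/μ at r = 37800 km, T = 20.3 hours = 20.3 × 3600 s = 73080 s: μ = 4π²r³/T² = 3.99244×10^5 km³/s².
Transfer-ellipse semi-major axis a_t = (r₁ + r₂)/2 = (7000 + 37800)/2 = 22400 km.
The half-period of the transfer ellipse is t = π√(a_t³/μ) = 16668.7 s.
Target angular speed ω₂ = √(μ/r₂³) = 8.59768×10^-5 rad/s.
Angle swept by the target during transfer: ω₂·t = 1.4331 rad = 82.11°.
Arrival is 180° from departure on the ellipse, so φ = 180° − 82.11° = 97.9°.

φ = 97.9°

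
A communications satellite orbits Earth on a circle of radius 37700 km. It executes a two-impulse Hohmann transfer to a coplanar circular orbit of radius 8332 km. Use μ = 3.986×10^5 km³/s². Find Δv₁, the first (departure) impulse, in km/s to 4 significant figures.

Semi-major axis of the transfer orbit: a_t = (37700 + 8332)/2 = 23016 km.
Circular speed at r = 37700 km: v_c = √(μ/r) = 3.2516 km/s.
Transfer-orbit speed at the same r (vis-viva, a = a_t): v_t = √[μ(2/r − 1/a_t)] = 1.9564 km/s.
Δv₁ = |v_t − v_c| = |1.9564 − 3.2516| = 1.295 km/s.

Δv₁ = 1.295 km/s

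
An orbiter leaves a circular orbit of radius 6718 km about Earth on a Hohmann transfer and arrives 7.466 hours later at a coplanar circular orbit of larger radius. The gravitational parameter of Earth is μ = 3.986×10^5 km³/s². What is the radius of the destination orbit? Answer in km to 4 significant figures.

r₂ = 54850 km

Transfer time t = 7.466 hours = 26877.6 s, and t = π√(a_t³/μ).
So a_t = (μ t²/π²)^(1/3) = (3.986×10^5 × (26877.6)² / π²)^(1/3) = 30785 km.
Since a_t = (r₁ + r₂)/2, r₂ = 2a_t − r₁ = 2×30785 − 6718 = 54852 km.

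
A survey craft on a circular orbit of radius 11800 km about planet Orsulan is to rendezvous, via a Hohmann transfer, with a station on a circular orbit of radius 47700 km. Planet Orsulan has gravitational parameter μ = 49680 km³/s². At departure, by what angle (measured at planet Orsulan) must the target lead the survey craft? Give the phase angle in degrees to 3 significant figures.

φ = 91.3°

Semi-major axis of the transfer orbit: a_t = (11800 + 47700)/2 = 29750 km.
Transfer time t = π√(a_t³/μ) = 72325 s.
Target angular speed ω₂ = √(μ/r₂³) = 2.1395×10^-5 rad/s.
Angle swept by the target during transfer: ω₂·t = 1.5474 rad = 88.66°.
The survey craft traverses 180° on the transfer ellipse, so the target must lead by 180° − 88.66° = 91.3°.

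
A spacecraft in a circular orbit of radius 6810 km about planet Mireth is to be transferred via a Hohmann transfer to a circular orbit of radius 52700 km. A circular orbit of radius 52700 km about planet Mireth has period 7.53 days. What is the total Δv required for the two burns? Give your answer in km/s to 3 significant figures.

Δv = 0.734 km/s

From Kepler's third law T² = 4π²r³/μ at r = 52700 km, T = 7.53 days = 7.53 × 86400 s = 6.50592×10^5 s: μ = 4π²r³/T² = 13651.3 km³/s².
The Hohmann ellipse has a_t = (r₁ + r₂)/2 = 29755 km.
At r₁ the circular-orbit speed is v₁ = √(μ/r₁) = 1.41584 km/s.
On the transfer ellipse at r₁, vis-viva equation gives v_p = √[μ(2/r₁ − 1/a_t)] = 1.88425 km/s.
First burn Δv₁ = |v_p − v₁| = 0.4684 km/s.
Circular speed at r₂: v₂ = √(μ/r₂) = 0.5090 km/s.
Transfer-orbit speed at r₂: v_a = √[μ(2/r₂ − 1/a_t)] = 0.2435 km/s.
Second burn Δv₂ = |v₂ − v_a| = 0.2655 km/s.
Δv = Δv₁ + Δv₂ = 0.4684 + 0.2655 = 0.7339 km/s.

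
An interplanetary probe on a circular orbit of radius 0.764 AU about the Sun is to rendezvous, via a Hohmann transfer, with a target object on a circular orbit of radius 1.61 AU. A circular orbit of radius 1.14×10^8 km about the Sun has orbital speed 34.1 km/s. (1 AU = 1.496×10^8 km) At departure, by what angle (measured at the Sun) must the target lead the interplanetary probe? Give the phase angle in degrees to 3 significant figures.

From the circular-orbit relation v² = μ/r at r = 1.14×10^8 km: μ = v²r = (34.1)² × 1.14×10^8 = 1.32560×10^11 km³/s².
In km: r₁ = 0.764 × 1.496×10^8 = 1.142944×10^8 km; r₂ = 1.61 × 1.496×10^8 = 2.40856×10^8 km.
Semi-major axis of the transfer orbit: a_t = (1.142944×10^8 + 2.40856×10^8)/2 = 1.775752×10^8 km.
The half-period of the transfer ellipse is t = π√(a_t³/μ) = 2.0418×10^7 s.
Target angular speed ω₂ = √(μ/r₂³) = 9.7403×10^-8 rad/s.
Angle swept by the target during transfer: ω₂·t = 1.9888 rad = 113.9°.
The interplanetary probe traverses 180° on the transfer ellipse, so the target must lead by 180° − 113.9° = 66.1°.

φ = 66.1°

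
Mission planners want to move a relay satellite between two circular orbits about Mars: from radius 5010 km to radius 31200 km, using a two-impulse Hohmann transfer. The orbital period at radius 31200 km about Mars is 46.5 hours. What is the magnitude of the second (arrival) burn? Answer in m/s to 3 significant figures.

Δv₂ = 555 m/s

From Kepler's third law T² = 4π²r³/μ at r = 31200 km, T = 46.5 hours = 46.5 × 3600 s = 1.674×10^5 s: μ = 4π²r³/T² = 42787.1 km³/s².
Semi-major axis of the transfer orbit: a_t = (5010 + 31200)/2 = 18105 km.
On the circular orbit at r = 31200 km, v_c = √(μ/r) = 1.171 km/s.
Vis-viva on the transfer ellipse at r = 31200 km gives v_t = √[μ(2/r − 1/a_t)] = 0.6160 km/s.
Δv₂ = |v_t − v_c| = |0.6160 − 1.171| = 0.5550 km/s.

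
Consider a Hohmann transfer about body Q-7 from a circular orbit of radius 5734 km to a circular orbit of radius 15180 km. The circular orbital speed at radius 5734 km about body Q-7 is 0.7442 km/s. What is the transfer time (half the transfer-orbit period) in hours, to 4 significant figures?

From the circular-orbit relation v² = μ/r at r = 5734 km: μ = v²r = (0.7442)² × 5734 = 3175.68 km³/s².
The Hohmann ellipse has a_t = (r₁ + r₂)/2 = 10457 km.
Half the transfer-orbit period gives t = π√(a_t³/μ) = 59610 s.
Converting: 59610 s ÷ 3600 s/hour = 16.56 hours.

t = 16.56 hours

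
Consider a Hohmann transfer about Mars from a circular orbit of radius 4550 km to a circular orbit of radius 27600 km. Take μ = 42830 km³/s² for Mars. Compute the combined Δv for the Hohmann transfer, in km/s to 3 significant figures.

Δv = 1.54 km/s

Semi-major axis of the transfer orbit: a_t = (4550 + 27600)/2 = 16075 km.
Circular speed at r₁: v₁ = √(μ/r₁) = √(42830/4550) = 3.0681 km/s.
Transfer-orbit speed at r₁ (v² = μ(2/r − 1/a)): v_p = √[μ(2/r₁ − 1/a_t)] = 4.0202 km/s.
First burn Δv₁ = |v_p − v₁| = 0.9521 km/s.
Circular speed at r₂: v₂ = √(μ/r₂) = 1.24572 km/s.
Transfer-orbit speed at r₂: v_a = √[μ(2/r₂ − 1/a_t)] = 0.662750 km/s.
Second burn Δv₂ = |v₂ − v_a| = 0.5830 km/s.
Δv = Δv₁ + Δv₂ = 0.9521 + 0.5830 = 1.535 km/s.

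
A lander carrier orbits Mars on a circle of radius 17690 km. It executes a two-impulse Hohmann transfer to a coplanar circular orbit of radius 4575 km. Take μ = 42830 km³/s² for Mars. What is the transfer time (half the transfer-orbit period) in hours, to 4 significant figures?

Semi-major axis of the transfer orbit: a_t = (17690 + 4575)/2 = 11132.5 km.
Transfer time t = π√(a_t³/μ) = π√((11132.5)³ / 42830) = 17830 s.
Converting: 17830 s ÷ 3600 s/hour = 4.953 hours.

t = 4.953 hours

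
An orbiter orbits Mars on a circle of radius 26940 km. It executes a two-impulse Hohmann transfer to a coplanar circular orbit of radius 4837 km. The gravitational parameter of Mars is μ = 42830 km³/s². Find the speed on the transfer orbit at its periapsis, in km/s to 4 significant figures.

v = 3.875 km/s

The Hohmann ellipse has a_t = (r₁ + r₂)/2 = 15888.5 km.
The periapsis of the transfer ellipse is at r = 4837 km.
From the vis-viva equation, v = √[μ(2/r − 1/a_t)] = 3.875 km/s.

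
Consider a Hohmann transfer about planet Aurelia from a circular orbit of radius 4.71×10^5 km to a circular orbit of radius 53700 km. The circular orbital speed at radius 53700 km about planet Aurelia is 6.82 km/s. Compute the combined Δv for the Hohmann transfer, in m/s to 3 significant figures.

From the circular-orbit relation v² = μ/r at r = 53700 km: μ = v²r = (6.82)² × 53700 = 2.49772×10^6 km³/s².
Semi-major axis of the transfer orbit: a_t = (4.710×10^5 + 53700)/2 = 2.6235×10^5 km.
At r₁ the circular-orbit speed is v₁ = √(μ/r₁) = 2.303 km/s.
On the transfer ellipse at r₁, vis-viva equation gives v_a = √[μ(2/r₁ − 1/a_t)] = 1.042 km/s.
First burn Δv₁ = |v_a − v₁| = 1.261 km/s.
Circular speed at r₂: v₂ = √(μ/r₂) = 6.820 km/s.
Transfer-orbit speed at r₂: v_p = √[μ(2/r₂ − 1/a_t)] = 9.138 km/s.
Second burn Δv₂ = |v₂ − v_p| = 2.318 km/s.
Δv = Δv₁ + Δv₂ = 1.261 + 2.318 = 3.579 km/s.

Δv = 3580 m/s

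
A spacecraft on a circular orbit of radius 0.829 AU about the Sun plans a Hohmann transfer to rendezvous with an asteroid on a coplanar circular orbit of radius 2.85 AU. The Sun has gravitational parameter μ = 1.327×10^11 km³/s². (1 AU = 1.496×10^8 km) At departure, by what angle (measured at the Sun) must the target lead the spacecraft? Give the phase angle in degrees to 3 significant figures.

In km: r₁ = 0.829 × 1.496×10^8 = 1.240184×10^8 km; r₂ = 2.85 × 1.496×10^8 = 4.2636×10^8 km.
Semi-major axis of the transfer orbit: a_t = (1.240184×10^8 + 4.2636×10^8)/2 = 2.751892×10^8 km.
The half-period of the transfer ellipse is t = π√(a_t³/μ) = 3.93696×10^7 s.
The target's mean motion on its circular orbit is ω₂ = √(μ/r₂³) = 4.13781×10^-8 rad/s.
Angle swept by the target during transfer: ω₂·t = 1.62904 rad = 93.34°.
The spacecraft traverses 180° on the transfer ellipse, so the target must lead by 180° − 93.34° = 86.7°.

φ = 86.7°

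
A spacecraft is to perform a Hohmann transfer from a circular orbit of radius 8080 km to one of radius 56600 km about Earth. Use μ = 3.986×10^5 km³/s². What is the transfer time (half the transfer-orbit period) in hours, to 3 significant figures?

Transfer-ellipse semi-major axis a_t = (r₁ + r₂)/2 = (8080 + 56600)/2 = 32340 km.
Half the transfer-orbit period gives t = π√(a_t³/μ) = 28940 s.
Converting: 28940 s ÷ 3600 s/hour = 8.04 hours.

t = 8.04 hours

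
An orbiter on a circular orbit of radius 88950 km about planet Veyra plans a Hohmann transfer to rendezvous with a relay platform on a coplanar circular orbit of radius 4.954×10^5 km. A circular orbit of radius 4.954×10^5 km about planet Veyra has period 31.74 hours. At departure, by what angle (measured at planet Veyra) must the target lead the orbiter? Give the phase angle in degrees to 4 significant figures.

From Kepler's third law T² = 4π²r³/μ at r = 4.954×10^5 km, T = 31.74 hours = 31.74 × 3600 s = 1.14264×10^5 s: μ = 4π²r³/T² = 3.67628×10^8 km³/s².
The Hohmann ellipse has a_t = (r₁ + r₂)/2 = 2.92175×10^5 km.
The half-period of the transfer ellipse is t = π√(a_t³/μ) = 25880 s.
Target angular speed ω₂ = √(μ/r₂³) = 5.499×10^-5 rad/s.
Angle swept by the target during transfer: ω₂·t = 1.423 rad = 81.53°.
The orbiter traverses 180° on the transfer ellipse, so the target must lead by 180° − 81.53° = 98.47°.

φ = 98.47°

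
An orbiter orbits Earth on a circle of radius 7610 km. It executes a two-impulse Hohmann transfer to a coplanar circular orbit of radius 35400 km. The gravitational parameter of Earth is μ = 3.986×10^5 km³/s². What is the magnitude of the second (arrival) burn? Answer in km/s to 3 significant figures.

Δv₂ = 1.36 km/s

Semi-major axis of the transfer orbit: a_t = (7610 + 35400)/2 = 21505 km.
Circular speed at r = 35400 km: v_c = √(μ/r) = 3.35558 km/s.
Transfer-orbit speed at the same r (vis-viva, a = a_t): v_t = √[μ(2/r − 1/a_t)] = 1.99613 km/s.
Δv₂ = |v_t − v_c| = |1.99613 − 3.35558| = 1.359 km/s.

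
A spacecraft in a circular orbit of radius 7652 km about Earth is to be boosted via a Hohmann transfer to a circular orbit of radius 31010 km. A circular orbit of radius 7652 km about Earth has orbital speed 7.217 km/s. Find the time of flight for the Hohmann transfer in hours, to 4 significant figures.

t = 3.715 hours

From the circular-orbit relation v² = μ/r at r = 7652 km: μ = v²r = (7.217)² × 7652 = 3.98555×10^5 km³/s².
Transfer-ellipse semi-major axis a_t = (r₁ + r₂)/2 = (7652 + 31010)/2 = 19331 km.
Transfer time t = π√(a_t³/μ) = π√((19331)³ / 3.98555×10^5) = 13375 s.
Converting: 13375 s ÷ 3600 s/hour = 3.715 hours.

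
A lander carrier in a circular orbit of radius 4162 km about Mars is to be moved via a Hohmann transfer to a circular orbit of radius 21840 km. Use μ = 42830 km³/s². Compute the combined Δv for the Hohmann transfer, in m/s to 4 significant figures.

Δv = 1558 m/s

Semi-major axis of the transfer orbit: a_t = (4162 + 21840)/2 = 13001 km.
At r₁ the circular-orbit speed is v₁ = √(μ/r₁) = 3.2079 km/s.
On the transfer ellipse at r₁, vis-viva gives v_p = √[μ(2/r₁ − 1/a_t)] = 4.1578 km/s.
First burn Δv₁ = |v_p − v₁| = 0.9499 km/s.
Circular speed at r₂: v₂ = √(μ/r₂) = 1.400386 km/s.
Transfer-orbit speed at r₂: v_a = √[μ(2/r₂ − 1/a_t)] = 0.7923378 km/s.
Second burn Δv₂ = |v₂ − v_a| = 0.6080 km/s.
Δv = Δv₁ + Δv₂ = 0.9499 + 0.6080 = 1.558 km/s.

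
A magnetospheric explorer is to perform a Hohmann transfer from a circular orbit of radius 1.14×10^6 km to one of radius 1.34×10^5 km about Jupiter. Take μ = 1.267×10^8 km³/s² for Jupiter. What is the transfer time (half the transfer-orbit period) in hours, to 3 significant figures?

t = 39.4 hours

The Hohmann ellipse has a_t = (r₁ + r₂)/2 = 6.370×10^5 km.
By Kepler's third law the transfer-orbit period is T = 2π√(a_t³/μ), so t = T/2 = 1.419×10^5 s.
Converting: 1.419×10^5 s ÷ 3600 s/hour = 39.4 hours.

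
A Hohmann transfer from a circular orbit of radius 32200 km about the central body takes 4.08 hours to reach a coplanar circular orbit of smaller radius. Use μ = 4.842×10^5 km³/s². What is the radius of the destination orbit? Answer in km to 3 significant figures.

r₂ = 11700 km

Transfer time t = 4.08 hours = 14688 s, and t = π√(a_t³/μ).
So a_t = (μ t²/π²)^(1/3) = (4.842×10^5 × (14688)² / π²)^(1/3) = 21956 km.
Since a_t = (r₁ + r₂)/2, r₂ = 2a_t − r₁ = 2×21956 − 32200 = 11712 km.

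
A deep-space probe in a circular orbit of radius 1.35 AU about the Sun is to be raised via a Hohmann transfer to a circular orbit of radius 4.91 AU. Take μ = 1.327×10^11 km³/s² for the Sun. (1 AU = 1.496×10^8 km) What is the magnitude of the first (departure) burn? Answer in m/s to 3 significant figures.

Δv₁ = 6470 m/s

In km: r₁ = 1.35 × 1.496×10^8 = 2.0196×10^8 km; r₂ = 4.91 × 1.496×10^8 = 7.34536×10^8 km.
Transfer-ellipse semi-major axis a_t = (r₁ + r₂)/2 = (2.0196×10^8 + 7.34536×10^8)/2 = 4.68248×10^8 km.
On the circular orbit at r = 2.0196×10^8 km, v_c = √(μ/r) = 25.633 km/s.
Vis-viva on the transfer ellipse at r = 2.0196×10^8 km gives v_t = √[μ(2/r − 1/a_t)] = 32.105 km/s.
Δv₁ = |v_t − v_c| = |32.105 − 25.633| = 6.472 km/s.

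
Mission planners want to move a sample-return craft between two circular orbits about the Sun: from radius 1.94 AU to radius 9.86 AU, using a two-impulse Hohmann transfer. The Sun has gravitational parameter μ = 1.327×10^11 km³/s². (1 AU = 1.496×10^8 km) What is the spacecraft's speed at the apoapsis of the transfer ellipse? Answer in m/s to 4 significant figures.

v = 5439 m/s

In km: r₁ = 1.94 × 1.496×10^8 = 2.90224×10^8 km; r₂ = 9.86 × 1.496×10^8 = 1.475056×10^9 km.
The Hohmann ellipse has a_t = (r₁ + r₂)/2 = 8.8264×10^8 km.
At apoapsis, r = 1.475056×10^9 km.
Vis-viva: v = √[μ(2/r − 1/a_t)] = √[1.327×10^11 × (2/1.475056×10^9 − 1/8.8264×10^8)] = 5.439 km/s.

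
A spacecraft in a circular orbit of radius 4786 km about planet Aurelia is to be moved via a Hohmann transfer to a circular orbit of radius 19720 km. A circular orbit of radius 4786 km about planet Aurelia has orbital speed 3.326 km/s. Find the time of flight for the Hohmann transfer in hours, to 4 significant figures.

From the circular-orbit relation v² = μ/r at r = 4786 km: μ = v²r = (3.326)² × 4786 = 52944.1 km³/s².
Transfer-ellipse semi-major axis a_t = (r₁ + r₂)/2 = (4786 + 19720)/2 = 12253 km.
By Kepler's third law the transfer-orbit period is T = 2π√(a_t³/μ), so t = T/2 = 18520 s.
Converting: 18520 s ÷ 3600 s/hour = 5.144 hours.

t = 5.144 hours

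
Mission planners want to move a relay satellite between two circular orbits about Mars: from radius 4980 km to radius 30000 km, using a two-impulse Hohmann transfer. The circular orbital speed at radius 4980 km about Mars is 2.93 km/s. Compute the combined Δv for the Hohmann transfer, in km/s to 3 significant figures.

From the circular-orbit relation v² = μ/r at r = 4980 km: μ = v²r = (2.93)² × 4980 = 42752.8 km³/s².
The Hohmann ellipse has a_t = (r₁ + r₂)/2 = 17490 km.
Circular speed at r₁: v₁ = √(μ/r₁) = √(42752.8/4980) = 2.9300 km/s.
On the transfer ellipse at r₁, vis-viva gives v_p = √[μ(2/r₁ − 1/a_t)] = 3.8374 km/s.
First burn Δv₁ = |v_p − v₁| = 0.9074 km/s.
Circular speed at r₂: v₂ = √(μ/r₂) = 1.1938 km/s.
Transfer-orbit speed at r₂: v_a = √[μ(2/r₂ − 1/a_t)] = 0.63700 km/s.
Second burn Δv₂ = |v₂ − v_a| = 0.5568 km/s.
Δv = Δv₁ + Δv₂ = 0.9074 + 0.5568 = 1.464 km/s.

Δv = 1.46 km/s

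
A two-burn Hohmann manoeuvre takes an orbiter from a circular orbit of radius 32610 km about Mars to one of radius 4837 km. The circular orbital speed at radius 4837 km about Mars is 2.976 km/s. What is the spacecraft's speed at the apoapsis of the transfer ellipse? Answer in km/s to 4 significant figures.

v = 0.5826 km/s

From the circular-orbit relation v² = μ/r at r = 4837 km: μ = v²r = (2.976)² × 4837 = 42839.3 km³/s².
The Hohmann ellipse has a_t = (r₁ + r₂)/2 = 18723.5 km.
At apoapsis, r = 32610 km.
Vis-viva: v = √[μ(2/r − 1/a_t)] = √[42839.3 × (2/32610 − 1/18723.5)] = 0.5826 km/s.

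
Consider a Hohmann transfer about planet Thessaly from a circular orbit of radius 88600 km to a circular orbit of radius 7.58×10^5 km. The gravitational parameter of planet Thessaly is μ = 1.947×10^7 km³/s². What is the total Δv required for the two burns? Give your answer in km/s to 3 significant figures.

Semi-major axis of the transfer orbit: a_t = (88600 + 7.580×10^5)/2 = 4.233×10^5 km.
At r₁ the circular-orbit speed is v₁ = √(μ/r₁) = 14.824 km/s.
Transfer-orbit speed at r₁ (vis-viva equation): v_p = √[μ(2/r₁ − 1/a_t)] = 19.837 km/s.
First burn Δv₁ = |v_p − v₁| = 5.013 km/s.
Circular speed at r₂: v₂ = √(μ/r₂) = 5.068 km/s.
Transfer-orbit speed at r₂: v_a = √[μ(2/r₂ − 1/a_t)] = 2.319 km/s.
Second burn Δv₂ = |v₂ − v_a| = 2.749 km/s.
Total Δv = Δv₁ + Δv₂ = 7.762 km/s.

Δv = 7.76 km/s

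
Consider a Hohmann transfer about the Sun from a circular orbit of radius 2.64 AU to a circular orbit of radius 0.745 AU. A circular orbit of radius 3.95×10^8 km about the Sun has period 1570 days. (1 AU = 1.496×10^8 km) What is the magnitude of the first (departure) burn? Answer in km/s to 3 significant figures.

Δv₁ = 6.16 km/s

From Kepler's third law T² = 4π²r³/μ at r = 3.95×10^8 km, T = 1570 days = 1570 × 86400 s = 1.35648×10^8 s: μ = 4π²r³/T² = 1.32228×10^11 km³/s².
In km: r₁ = 2.64 × 1.496×10^8 = 3.94944×10^8 km; r₂ = 0.745 × 1.496×10^8 = 1.11452×10^8 km.
The Hohmann ellipse has a_t = (r₁ + r₂)/2 = 2.53198×10^8 km.
Circular speed at r = 3.94944×10^8 km: v_c = √(μ/r) = 18.298 km/s.
Transfer-orbit speed at the same r (vis-viva, a = a_t): v_t = √[μ(2/r − 1/a_t)] = 12.140 km/s.
Δv₁ = |v_t − v_c| = |12.140 − 18.298| = 6.158 km/s.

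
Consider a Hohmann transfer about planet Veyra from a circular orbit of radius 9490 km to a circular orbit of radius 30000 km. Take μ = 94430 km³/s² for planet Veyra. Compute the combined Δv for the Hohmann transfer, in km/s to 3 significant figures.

Semi-major axis of the transfer orbit: a_t = (9490 + 30000)/2 = 19745 km.
Circular speed at r₁: v₁ = √(μ/r₁) = √(94430/9490) = 3.1544 km/s.
On the transfer ellipse at r₁, vis-viva equation gives v_p = √[μ(2/r₁ − 1/a_t)] = 3.8882 km/s.
First burn Δv₁ = |v_p − v₁| = 0.7338 km/s.
At r₂, v₂ = √(μ/r₂) = 1.7742 km/s.
Transfer-orbit speed at r₂: v_a = √[μ(2/r₂ − 1/a_t)] = 1.2300 km/s.
Second burn Δv₂ = |v₂ − v_a| = 0.5442 km/s.
Δv = Δv₁ + Δv₂ = 0.7338 + 0.5442 = 1.278 km/s.

Δv = 1.28 km/s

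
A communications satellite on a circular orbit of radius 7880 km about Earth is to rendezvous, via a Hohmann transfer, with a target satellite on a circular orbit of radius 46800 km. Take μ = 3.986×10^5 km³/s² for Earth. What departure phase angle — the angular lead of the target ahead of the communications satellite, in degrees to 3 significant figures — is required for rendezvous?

φ = 99.6°

Semi-major axis of the transfer orbit: a_t = (7880 + 46800)/2 = 27340 km.
Transfer time t = π√(a_t³/μ) = 22494.6 s.
Target angular speed ω₂ = √(μ/r₂³) = 6.23591×10^-5 rad/s.
Angle swept by the target during transfer: ω₂·t = 1.4027 rad = 80.37°.
The communications satellite traverses 180° on the transfer ellipse, so the target must lead by 180° − 80.37° = 99.6°.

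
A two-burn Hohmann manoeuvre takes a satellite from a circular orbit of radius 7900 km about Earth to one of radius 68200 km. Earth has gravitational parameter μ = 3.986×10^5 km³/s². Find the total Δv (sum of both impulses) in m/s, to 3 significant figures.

Δv = 3720 m/s

The Hohmann ellipse has a_t = (r₁ + r₂)/2 = 38050 km.
Circular speed at r₁: v₁ = √(μ/r₁) = √(3.986×10^5/7900) = 7.103 km/s.
Transfer-orbit speed at r₁ (vis-viva): v_p = √[μ(2/r₁ − 1/a_t)] = 9.510 km/s.
First burn Δv₁ = |v_p − v₁| = 2.407 km/s.
At r₂, v₂ = √(μ/r₂) = 2.418 km/s.
Transfer-orbit speed at r₂: v_a = √[μ(2/r₂ − 1/a_t)] = 1.102 km/s.
Second burn Δv₂ = |v₂ − v_a| = 1.316 km/s.
Δv = Δv₁ + Δv₂ = 2.407 + 1.316 = 3.723 km/s.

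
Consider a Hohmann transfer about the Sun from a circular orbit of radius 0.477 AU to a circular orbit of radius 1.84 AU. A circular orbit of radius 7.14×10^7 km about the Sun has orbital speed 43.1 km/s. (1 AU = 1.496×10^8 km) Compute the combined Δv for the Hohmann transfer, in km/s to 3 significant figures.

Δv = 19.1 km/s

From the circular-orbit relation v² = μ/r at r = 7.14×10^7 km: μ = v²r = (43.1)² × 7.14×10^7 = 1.32633×10^11 km³/s².
In km: r₁ = 0.477 × 1.496×10^8 = 7.13592×10^7 km; r₂ = 1.84 × 1.496×10^8 = 2.75264×10^8 km.
Transfer-ellipse semi-major axis a_t = (r₁ + r₂)/2 = (7.13592×10^7 + 2.75264×10^8)/2 = 1.733116×10^8 km.
At r₁ the circular-orbit speed is v₁ = √(μ/r₁) = 43.11 km/s.
On the transfer ellipse at r₁, vis-viva gives v_p = √[μ(2/r₁ − 1/a_t)] = 54.33 km/s.
First burn Δv₁ = |v_p − v₁| = 11.22 km/s.
At r₂, v₂ = √(μ/r₂) = 21.951 km/s.
Transfer-orbit speed at r₂: v_a = √[μ(2/r₂ − 1/a_t)] = 14.085 km/s.
Second burn Δv₂ = |v₂ − v_a| = 7.866 km/s.
Δv = Δv₁ + Δv₂ = 11.22 + 7.866 = 19.09 km/s.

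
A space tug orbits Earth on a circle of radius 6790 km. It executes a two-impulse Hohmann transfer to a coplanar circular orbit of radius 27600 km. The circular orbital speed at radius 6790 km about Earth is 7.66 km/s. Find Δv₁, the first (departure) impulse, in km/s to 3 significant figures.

From the circular-orbit relation v² = μ/r at r = 6790 km: μ = v²r = (7.66)² × 6790 = 3.98407×10^5 km³/s².
Transfer-ellipse semi-major axis a_t = (r₁ + r₂)/2 = (6790 + 27600)/2 = 17195 km.
Circular speed at r = 6790 km: v_c = √(μ/r) = 7.660 km/s.
Vis-viva on the transfer ellipse at r = 6790 km gives v_t = √[μ(2/r − 1/a_t)] = 9.705 km/s.
Δv₁ = |v_t − v_c| = |9.705 − 7.660| = 2.045 km/s.

Δv₁ = 2.04 km/s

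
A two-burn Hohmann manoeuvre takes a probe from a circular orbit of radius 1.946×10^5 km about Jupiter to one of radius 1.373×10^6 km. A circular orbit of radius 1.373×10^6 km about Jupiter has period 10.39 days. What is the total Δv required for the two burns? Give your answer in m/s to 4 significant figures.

From Kepler's third law T² = 4π²r³/μ at r = 1.373×10^6 km, T = 10.39 days = 10.39 × 86400 s = 8.97696×10^5 s: μ = 4π²r³/T² = 1.26798×10^8 km³/s².
The Hohmann ellipse has a_t = (r₁ + r₂)/2 = 7.838×10^5 km.
At r₁ the circular-orbit speed is v₁ = √(μ/r₁) = 25.5261 km/s.
On the transfer ellipse at r₁, vis-viva equation gives v_p = √[μ(2/r₁ − 1/a_t)] = 33.7845 km/s.
First burn Δv₁ = |v_p − v₁| = 8.258 km/s.
Circular speed at r₂: v₂ = √(μ/r₂) = 9.610 km/s.
Transfer-orbit speed at r₂: v_a = √[μ(2/r₂ − 1/a_t)] = 4.788 km/s.
Second burn Δv₂ = |v₂ − v_a| = 4.822 km/s.
Total Δv = Δv₁ + Δv₂ = 13.08 km/s.

Δv = 13080 m/s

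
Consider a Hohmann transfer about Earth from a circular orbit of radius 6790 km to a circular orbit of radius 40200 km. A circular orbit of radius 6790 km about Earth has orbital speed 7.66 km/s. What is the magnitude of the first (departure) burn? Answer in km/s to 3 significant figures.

From the circular-orbit relation v² = μ/r at r = 6790 km: μ = v²r = (7.66)² × 6790 = 3.98407×10^5 km³/s².
The Hohmann ellipse has a_t = (r₁ + r₂)/2 = 23495 km.
Circular speed at r = 6790 km: v_c = √(μ/r) = 7.660 km/s.
Vis-viva on the transfer ellipse at r = 6790 km gives v_t = √[μ(2/r − 1/a_t)] = 10.02 km/s.
Δv₁ = |v_t − v_c| = |10.02 − 7.660| = 2.360 km/s.

Δv₁ = 2.36 km/s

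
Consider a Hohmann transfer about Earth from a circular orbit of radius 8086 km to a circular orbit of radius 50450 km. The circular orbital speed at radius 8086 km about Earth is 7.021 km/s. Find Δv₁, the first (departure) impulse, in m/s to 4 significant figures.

From the circular-orbit relation v² = μ/r at r = 8086 km: μ = v²r = (7.021)² × 8086 = 3.98595×10^5 km³/s².
Transfer-ellipse semi-major axis a_t = (r₁ + r₂)/2 = (8086 + 50450)/2 = 29268 km.
On the circular orbit at r = 8086 km, v_c = √(μ/r) = 7.021 km/s.
Transfer-orbit speed at the same r (vis-viva, a = a_t): v_t = √[μ(2/r − 1/a_t)] = 9.218 km/s.
Δv₁ = |v_t − v_c| = |9.218 − 7.021| = 2.197 km/s.

Δv₁ = 2197 m/s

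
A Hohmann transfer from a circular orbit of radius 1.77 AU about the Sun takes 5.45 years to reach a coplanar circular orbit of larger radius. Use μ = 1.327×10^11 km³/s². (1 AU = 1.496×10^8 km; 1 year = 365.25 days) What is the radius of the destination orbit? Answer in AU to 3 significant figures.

In km: r₁ = 1.77 × 1.496×10^8 = 2.64792×10^8 km.
Transfer time t = 5.45 years × 365.25 × 86400 s = 1.7198892×10^8 s, and t = π√(a_t³/μ).
So a_t = (μ t²/π²)^(1/3) = (1.327×10^11 × (1.7198892×10^8)² / π²)^(1/3) = 7.3540×10^8 km.
Since a_t = (r₁ + r₂)/2, r₂ = 2a_t − r₁ = 2×7.3540×10^8 − 2.64792×10^8 = 1.206008×10^9 km.
In AU: r₂ = 1.206008×10^9 / 1.496×10^8 = 8.06 AU.

r₂ = 8.06 AU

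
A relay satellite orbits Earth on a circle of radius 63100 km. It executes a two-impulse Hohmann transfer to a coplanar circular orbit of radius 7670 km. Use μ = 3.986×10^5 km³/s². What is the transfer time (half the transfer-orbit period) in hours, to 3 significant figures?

Semi-major axis of the transfer orbit: a_t = (63100 + 7670)/2 = 35385 km.
By Kepler's third law the transfer-orbit period is T = 2π√(a_t³/μ), so t = T/2 = 33120 s.
Converting: 33120 s ÷ 3600 s/hour = 9.20 hours.

t = 9.20 hours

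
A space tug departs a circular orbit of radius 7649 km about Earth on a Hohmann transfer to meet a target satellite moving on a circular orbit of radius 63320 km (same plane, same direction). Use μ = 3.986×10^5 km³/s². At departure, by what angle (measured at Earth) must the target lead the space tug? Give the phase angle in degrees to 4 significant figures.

The Hohmann ellipse has a_t = (r₁ + r₂)/2 = 35484.5 km.
Transfer time t = π√(a_t³/μ) = 33261 s.
The target's mean motion on its circular orbit is ω₂ = √(μ/r₂³) = 3.9624×10^-5 rad/s.
Angle swept by the target during transfer: ω₂·t = 1.3179 rad = 75.51°.
The space tug traverses 180° on the transfer ellipse, so the target must lead by 180° − 75.51° = 104.5°.

φ = 104.5°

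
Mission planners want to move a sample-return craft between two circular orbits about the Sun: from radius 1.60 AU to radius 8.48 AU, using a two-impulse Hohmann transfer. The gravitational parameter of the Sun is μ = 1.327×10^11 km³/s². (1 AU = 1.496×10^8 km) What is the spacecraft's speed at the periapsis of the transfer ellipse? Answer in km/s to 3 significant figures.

v = 30.5 km/s

In km: r₁ = 1.60 × 1.496×10^8 = 2.3936×10^8 km; r₂ = 8.48 × 1.496×10^8 = 1.268608×10^9 km.
Semi-major axis of the transfer orbit: a_t = (2.3936×10^8 + 1.268608×10^9)/2 = 7.53984×10^8 km.
At periapsis, r = 2.3936×10^8 km.
Applying v² = μ(2/r − 1/a_t): v = 30.54 km/s.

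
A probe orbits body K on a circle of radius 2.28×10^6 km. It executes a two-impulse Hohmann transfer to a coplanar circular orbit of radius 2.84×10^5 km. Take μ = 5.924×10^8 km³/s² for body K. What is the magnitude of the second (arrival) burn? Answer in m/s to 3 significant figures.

Δv₂ = 15200 m/s

Transfer-ellipse semi-major axis a_t = (r₁ + r₂)/2 = (2.280×10^6 + 2.840×10^5)/2 = 1.282×10^6 km.
Circular speed at r = 2.840×10^5 km: v_c = √(μ/r) = 45.67 km/s.
Vis-viva on the transfer ellipse at r = 2.840×10^5 km gives v_t = √[μ(2/r − 1/a_t)] = 60.91 km/s.
Δv₂ = |v_t − v_c| = |60.91 − 45.67| = 15.24 km/s.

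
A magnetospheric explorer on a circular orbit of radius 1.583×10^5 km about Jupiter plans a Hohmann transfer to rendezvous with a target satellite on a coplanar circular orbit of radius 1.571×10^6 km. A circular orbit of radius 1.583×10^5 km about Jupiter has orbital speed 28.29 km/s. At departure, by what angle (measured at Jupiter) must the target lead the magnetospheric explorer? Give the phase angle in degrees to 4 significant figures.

From the circular-orbit relation v² = μ/r at r = 1.583×10^5 km: μ = v²r = (28.29)² × 1.583×10^5 = 1.26691×10^8 km³/s².
The Hohmann ellipse has a_t = (r₁ + r₂)/2 = 8.6465×10^5 km.
The half-period of the transfer ellipse is t = π√(a_t³/μ) = 2.2441×10^5 s.
The target's mean motion on its circular orbit is ω₂ = √(μ/r₂³) = 5.7162×10^-6 rad/s.
Angle swept by the target during transfer: ω₂·t = 1.2828 rad = 73.50°.
The magnetospheric explorer traverses 180° on the transfer ellipse, so the target must lead by 180° − 73.50° = 106.5°.

φ = 106.5°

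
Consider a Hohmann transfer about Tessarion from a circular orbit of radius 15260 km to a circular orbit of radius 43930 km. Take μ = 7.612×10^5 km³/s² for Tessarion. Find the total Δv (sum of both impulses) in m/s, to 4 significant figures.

Transfer-ellipse semi-major axis a_t = (r₁ + r₂)/2 = (15260 + 43930)/2 = 29595 km.
Circular speed at r₁: v₁ = √(μ/r₁) = √(7.612×10^5/15260) = 7.063 km/s.
On the transfer ellipse at r₁, vis-viva equation gives v_p = √[μ(2/r₁ − 1/a_t)] = 8.605 km/s.
First burn Δv₁ = |v_p − v₁| = 1.542 km/s.
At r₂, v₂ = √(μ/r₂) = 4.163 km/s.
Transfer-orbit speed at r₂: v_a = √[μ(2/r₂ − 1/a_t)] = 2.989 km/s.
Second burn Δv₂ = |v₂ − v_a| = 1.174 km/s.
Δv = Δv₁ + Δv₂ = 1.542 + 1.174 = 2.716 km/s.

Δv = 2716 m/s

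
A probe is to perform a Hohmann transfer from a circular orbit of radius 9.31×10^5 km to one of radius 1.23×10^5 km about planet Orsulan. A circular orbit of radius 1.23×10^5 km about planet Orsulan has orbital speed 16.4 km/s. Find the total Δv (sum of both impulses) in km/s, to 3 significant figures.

Δv = 8.48 km/s

From the circular-orbit relation v² = μ/r at r = 1.23×10^5 km: μ = v²r = (16.4)² × 1.23×10^5 = 3.30821×10^7 km³/s².
The Hohmann ellipse has a_t = (r₁ + r₂)/2 = 5.270×10^5 km.
Circular speed at r₁: v₁ = √(μ/r₁) = √(3.30821×10^7/9.310×10^5) = 5.961 km/s.
Transfer-orbit speed at r₁ (vis-viva): v_a = √[μ(2/r₁ − 1/a_t)] = 2.880 km/s.
First burn Δv₁ = |v_a − v₁| = 3.081 km/s.
At r₂, v₂ = √(μ/r₂) = 16.400 km/s.
Transfer-orbit speed at r₂: v_p = √[μ(2/r₂ − 1/a_t)] = 21.798 km/s.
Second burn Δv₂ = |v₂ − v_p| = 5.398 km/s.
Total Δv = Δv₁ + Δv₂ = 8.479 km/s.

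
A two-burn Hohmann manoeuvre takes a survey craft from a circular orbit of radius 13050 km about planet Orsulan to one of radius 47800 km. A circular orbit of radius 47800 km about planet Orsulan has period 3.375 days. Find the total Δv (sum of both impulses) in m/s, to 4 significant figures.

Δv = 855.0 m/s

From Kepler's third law T² = 4π²r³/μ at r = 47800 km, T = 3.375 days = 3.375 × 86400 s = 2.916×10^5 s: μ = 4π²r³/T² = 50707.1 km³/s².
The Hohmann ellipse has a_t = (r₁ + r₂)/2 = 30425 km.
At r₁ the circular-orbit speed is v₁ = √(μ/r₁) = 1.971192 km/s.
On the transfer ellipse at r₁, vis-viva equation gives v_p = √[μ(2/r₁ − 1/a_t)] = 2.470743 km/s.
First burn Δv₁ = |v_p − v₁| = 0.4996 km/s.
Circular speed at r₂: v₂ = √(μ/r₂) = 1.02996 km/s.
Transfer-orbit speed at r₂: v_a = √[μ(2/r₂ − 1/a_t)] = 0.674544 km/s.
Second burn Δv₂ = |v₂ − v_a| = 0.3554 km/s.
Total Δv = Δv₁ + Δv₂ = 0.8550 km/s.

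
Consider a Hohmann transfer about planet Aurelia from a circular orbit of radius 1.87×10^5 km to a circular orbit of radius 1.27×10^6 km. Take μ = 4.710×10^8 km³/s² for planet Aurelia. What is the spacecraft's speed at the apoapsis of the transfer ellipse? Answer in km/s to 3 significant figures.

Transfer-ellipse semi-major axis a_t = (r₁ + r₂)/2 = (1.870×10^5 + 1.270×10^6)/2 = 7.285×10^5 km.
At apoapsis, r = 1.270×10^6 km.
From the vis-viva equation, v = √[μ(2/r − 1/a_t)] = 9.757 km/s.

v = 9.76 km/s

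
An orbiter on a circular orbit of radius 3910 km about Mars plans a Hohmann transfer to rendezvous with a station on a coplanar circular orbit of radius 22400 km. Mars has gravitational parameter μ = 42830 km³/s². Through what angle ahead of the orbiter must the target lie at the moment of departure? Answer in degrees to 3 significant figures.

The Hohmann ellipse has a_t = (r₁ + r₂)/2 = 13155 km.
Transfer time t = π√(a_t³/μ) = 22904 s.
Target angular speed ω₂ = √(μ/r₂³) = 6.1731×10^-5 rad/s.
Angle swept by the target during transfer: ω₂·t = 1.4139 rad = 81.01°.
The orbiter traverses 180° on the transfer ellipse, so the target must lead by 180° − 81.01° = 99.0°.

φ = 99.0°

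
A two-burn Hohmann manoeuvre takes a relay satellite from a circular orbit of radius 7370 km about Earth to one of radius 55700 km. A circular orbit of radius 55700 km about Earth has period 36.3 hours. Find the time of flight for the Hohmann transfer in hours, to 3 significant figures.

t = 7.73 hours

From Kepler's third law T² = 4π²r³/μ at r = 55700 km, T = 36.3 hours = 36.3 × 3600 s = 1.3068×10^5 s: μ = 4π²r³/T² = 3.99491×10^5 km³/s².
Transfer-ellipse semi-major axis a_t = (r₁ + r₂)/2 = (7370 + 55700)/2 = 31535 km.
Transfer time t = π√(a_t³/μ) = π√((31535)³ / 3.99491×10^5) = 27830 s.
Converting: 27830 s ÷ 3600 s/hour = 7.73 hours.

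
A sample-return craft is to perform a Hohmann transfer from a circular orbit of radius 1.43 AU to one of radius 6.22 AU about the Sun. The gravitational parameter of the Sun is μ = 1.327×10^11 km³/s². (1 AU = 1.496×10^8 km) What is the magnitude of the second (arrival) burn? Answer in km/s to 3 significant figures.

Δv₂ = 4.64 km/s

In km: r₁ = 1.43 × 1.496×10^8 = 2.13928×10^8 km; r₂ = 6.22 × 1.496×10^8 = 9.30512×10^8 km.
The Hohmann ellipse has a_t = (r₁ + r₂)/2 = 5.7222×10^8 km.
Circular speed at r = 9.30512×10^8 km: v_c = √(μ/r) = 11.942 km/s.
Vis-viva on the transfer ellipse at r = 9.30512×10^8 km gives v_t = √[μ(2/r − 1/a_t)] = 7.3017 km/s.
Δv₂ = |v_t − v_c| = |7.3017 − 11.942| = 4.640 km/s.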